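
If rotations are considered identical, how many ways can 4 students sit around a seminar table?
Circular: fix one position, arrange the rest. (4-1)! = 6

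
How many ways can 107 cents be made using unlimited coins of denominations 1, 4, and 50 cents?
Coefficient of x^107 in 1/(1-x^1) · 1/(1-x^4) · 1/(1-x^50). Case on j = number of 50-cent coins (j = 0..2); remainder r = 107 - 50j is made from {1,4} in ⌊r/4⌋+1 ways. r = 107, 57, 7 → 27 + 15 + 2 = 44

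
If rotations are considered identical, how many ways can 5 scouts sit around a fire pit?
Circular: fix one position, arrange the rest. (5-1)! = 24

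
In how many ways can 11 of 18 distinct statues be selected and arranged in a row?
P(18,11) = 18!/(18-11)! = 1270312243200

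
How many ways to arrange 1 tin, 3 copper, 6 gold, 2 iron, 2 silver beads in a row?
14! / (1! × 3! × 6! × 2! × 2!) = 5045040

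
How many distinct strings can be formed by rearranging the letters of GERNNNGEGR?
10! / (3! × 3! × 2! × 2!) = 25200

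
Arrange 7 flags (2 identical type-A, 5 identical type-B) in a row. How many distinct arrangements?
7! / (2! × 5!) = 21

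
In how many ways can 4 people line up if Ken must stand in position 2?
Fix one position: (4-1)! = 6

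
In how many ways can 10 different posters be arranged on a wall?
10! = 3628800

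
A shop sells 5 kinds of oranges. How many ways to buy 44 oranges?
C(44+5-1, 5-1) = C(48, 4) = 194580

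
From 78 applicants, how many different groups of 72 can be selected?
C(78,72) = 78!/(72!×6!) = 256851595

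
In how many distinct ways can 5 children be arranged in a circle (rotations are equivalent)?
Circular: fix one position, arrange the rest. (5-1)! = 24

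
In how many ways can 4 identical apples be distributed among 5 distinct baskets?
C(4+5-1, 5-1) = C(8, 4) = 70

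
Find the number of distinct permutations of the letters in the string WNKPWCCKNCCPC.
13! / (5! × 2! × 2! × 2! × 2!) = 3243240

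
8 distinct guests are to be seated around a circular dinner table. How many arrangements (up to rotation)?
Circular: fix one position, arrange the rest. (8-1)! = 5040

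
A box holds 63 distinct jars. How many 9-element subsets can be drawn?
C(63,9) = 63!/(9!×54!) = 23667689815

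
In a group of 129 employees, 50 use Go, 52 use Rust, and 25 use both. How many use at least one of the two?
|A∪B| = |A| + |B| - |A∩B| = 50 + 52 - 25 = 77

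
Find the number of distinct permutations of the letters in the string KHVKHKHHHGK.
11! / (1! × 4! × 5! × 1!) = 13860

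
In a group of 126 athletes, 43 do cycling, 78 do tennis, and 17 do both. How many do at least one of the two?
|A∪B| = |A| + |B| - |A∩B| = 43 + 78 - 17 = 104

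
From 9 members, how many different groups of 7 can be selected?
C(9,7) = 9!/(7!×2!) = 36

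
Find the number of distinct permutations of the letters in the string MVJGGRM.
7! / (1! × 2! × 2! × 1! × 1!) = 1260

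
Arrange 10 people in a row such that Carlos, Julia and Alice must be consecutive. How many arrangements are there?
Treat the 3 as one block: (10-3+1)! × 3! = 40320 × 6 = 241920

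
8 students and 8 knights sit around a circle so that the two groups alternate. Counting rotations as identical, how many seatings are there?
Fix one of the students: (8-1)! ways for the remaining students, × 8! ways for the knights = 5040 × 40320 = 203212800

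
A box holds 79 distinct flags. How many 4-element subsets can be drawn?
C(79,4) = 79!/(4!×75!) = 1502501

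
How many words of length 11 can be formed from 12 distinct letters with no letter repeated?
P(12,11) = 12!/(12-11)! = 479001600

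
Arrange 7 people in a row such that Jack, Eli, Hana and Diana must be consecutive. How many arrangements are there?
Treat the 4 as one block: (7-4+1)! × 4! = 24 × 24 = 576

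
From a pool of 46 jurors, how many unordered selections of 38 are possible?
C(46,38) = 46!/(38!×8!) = 260932815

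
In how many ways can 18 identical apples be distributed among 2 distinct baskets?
C(18+2-1, 2-1) = C(19, 1) = 19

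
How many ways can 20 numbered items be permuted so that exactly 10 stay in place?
Choose the 10 fixed points C(20,10) = 184756, derange the rest: !10 = Σ_{j=0}^{10} (-1)^j·10!/j! = 3628800 - 3628800 + 1814400 - 604800 + 151200 - 30240 + 5040 - 720 + 90 - 10 + 1 = 1334961. Product = 184756 × 1334961 = 246642054516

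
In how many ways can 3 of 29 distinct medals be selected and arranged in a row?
P(29,3) = 29!/(29-3)! = 21924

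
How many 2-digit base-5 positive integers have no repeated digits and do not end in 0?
Last digit: 4 nonzero choices. First digit: 3 (nonzero, ≠last). Middle 0: P(3,0) = 1. Total = 12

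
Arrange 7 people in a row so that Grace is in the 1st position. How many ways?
Fix one position: (7-1)! = 720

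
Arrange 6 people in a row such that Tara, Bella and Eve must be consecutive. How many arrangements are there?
Treat the 3 as one block: (6-3+1)! × 3! = 24 × 6 = 144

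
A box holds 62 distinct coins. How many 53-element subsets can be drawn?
C(62,53) = 62!/(53!×9!) = 20286591270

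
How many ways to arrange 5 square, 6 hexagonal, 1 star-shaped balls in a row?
12! / (5! × 6! × 1!) = 5544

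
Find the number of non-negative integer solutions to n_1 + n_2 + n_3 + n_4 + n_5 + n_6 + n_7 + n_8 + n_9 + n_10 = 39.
C(39+10-1, 10-1) = C(48, 9) = 1677106640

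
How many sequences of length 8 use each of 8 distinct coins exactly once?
8! = 40320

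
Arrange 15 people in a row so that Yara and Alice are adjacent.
Treat as block: (15-1)! × 2! = 87178291200 × 2 = 174356582400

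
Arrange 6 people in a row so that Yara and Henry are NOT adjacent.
Total - adjacent = 6! - (6-1)!×2 = 720 - 240 = 480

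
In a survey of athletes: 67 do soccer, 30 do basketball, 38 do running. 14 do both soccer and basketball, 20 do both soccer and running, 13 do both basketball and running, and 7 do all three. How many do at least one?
|A∪B∪C| = 67+30+38-14-20-13+7 = 95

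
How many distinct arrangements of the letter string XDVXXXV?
7! / (2! × 1! × 4!) = 105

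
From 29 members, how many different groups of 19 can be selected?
C(29,19) = 29!/(19!×10!) = 20030010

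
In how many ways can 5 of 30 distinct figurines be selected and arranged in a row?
P(30,5) = 30!/(30-5)! = 17100720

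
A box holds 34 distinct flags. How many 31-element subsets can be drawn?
C(34,31) = 34!/(31!×3!) = 5984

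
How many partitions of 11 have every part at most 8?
Let r_j(i) = number of partitions of i into parts ≤ j, for i = 0..11. r_1(i) = 1 for all i; r_j(i) = r_{j-1}(i) + r_j(i-j). Rows j = 2..8: ≤2: 1 1 2 2 3 3 4 4 5 5 6 6; ≤3: 1 1 2 3 4 5 7 8 10 12 14 16; ≤4: 1 1 2 3 5 6 9 11 15 18 23 27; ≤5: 1 1 2 3 5 7 10 13 18 23 30 37; ≤6: 1 1 2 3 5 7 11 14 20 26 35 44; ≤7: 1 1 2 3 5 7 11 15 21 28 38 49; ≤8: 1 1 2 3 5 7 11 15 22 29 40 52. r_8(11) = 52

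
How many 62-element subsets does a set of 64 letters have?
C(64,62) = 64!/(62!×2!) = 2016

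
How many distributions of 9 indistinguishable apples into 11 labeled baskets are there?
C(9+11-1, 11-1) = C(19, 10) = 92378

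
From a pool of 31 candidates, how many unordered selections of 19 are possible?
C(31,19) = 31!/(19!×12!) = 141120525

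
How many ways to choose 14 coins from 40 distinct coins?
C(40,14) = 40!/(14!×26!) = 23206929840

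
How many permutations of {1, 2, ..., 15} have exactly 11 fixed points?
Choose the 11 fixed points C(15,11) = 1365, derange the rest: !4 = Σ_{j=0}^{4} (-1)^j·4!/j! = 24 - 24 + 12 - 4 + 1 = 9. Product = 1365 × 9 = 12285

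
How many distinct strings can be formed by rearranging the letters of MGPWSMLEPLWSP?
13! / (2! × 2! × 1! × 2! × 1! × 3! × 2!) = 64864800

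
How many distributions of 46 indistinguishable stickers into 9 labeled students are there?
C(46+9-1, 9-1) = C(54, 8) = 1040465790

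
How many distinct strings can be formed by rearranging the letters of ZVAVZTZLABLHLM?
14! / (2! × 1! × 3! × 2! × 1! × 1! × 3! × 1!) = 605404800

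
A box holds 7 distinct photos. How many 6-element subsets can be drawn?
C(7,6) = 7!/(6!×1!) = 7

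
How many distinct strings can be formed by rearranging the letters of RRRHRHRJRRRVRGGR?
16! / (2! × 2! × 10! × 1! × 1!) = 1441440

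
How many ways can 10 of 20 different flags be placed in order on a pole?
P(20,10) = 20!/(20-10)! = 670442572800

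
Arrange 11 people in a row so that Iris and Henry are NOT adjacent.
Total - adjacent = 11! - (11-1)!×2 = 39916800 - 7257600 = 32659200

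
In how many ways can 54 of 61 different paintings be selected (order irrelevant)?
C(61,54) = 61!/(54!×7!) = 436270780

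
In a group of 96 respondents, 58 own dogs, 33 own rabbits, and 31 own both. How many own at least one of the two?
|A∪B| = |A| + |B| - |A∩B| = 58 + 33 - 31 = 60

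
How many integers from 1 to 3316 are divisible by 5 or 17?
⌊3316/5⌋ + ⌊3316/17⌋ - ⌊3316/85⌋ = 663 + 195 - 39 = 819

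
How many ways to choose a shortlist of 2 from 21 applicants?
C(21,2) = 21!/(2!×19!) = 210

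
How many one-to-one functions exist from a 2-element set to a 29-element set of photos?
P(29,2) = 29!/(29-2)! = 812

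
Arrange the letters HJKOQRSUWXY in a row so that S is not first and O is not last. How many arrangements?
By inclusion-exclusion: 11! - 2×(11-1)! + (11-2)! = 39916800 - 7257600 + 362880 = 33022080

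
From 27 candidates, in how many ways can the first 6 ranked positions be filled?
P(27,6) = 27!/(27-6)! = 213127200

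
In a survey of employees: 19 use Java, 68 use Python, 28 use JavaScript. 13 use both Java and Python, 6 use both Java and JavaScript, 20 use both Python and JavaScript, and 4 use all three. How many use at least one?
|A∪B∪C| = 19+68+28-13-6-20+4 = 80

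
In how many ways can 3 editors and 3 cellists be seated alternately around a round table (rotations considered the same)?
Fix one of the editors: (3-1)! ways for the remaining editors, × 3! ways for the cellists = 2 × 6 = 12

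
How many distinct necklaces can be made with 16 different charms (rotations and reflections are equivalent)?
(16-1)!/2 = 1307674368000/2 = 653837184000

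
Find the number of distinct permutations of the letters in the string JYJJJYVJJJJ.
11! / (8! × 1! × 2!) = 495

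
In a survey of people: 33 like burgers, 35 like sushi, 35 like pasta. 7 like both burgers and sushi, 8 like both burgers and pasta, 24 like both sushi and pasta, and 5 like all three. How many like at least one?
|A∪B∪C| = 33+35+35-7-8-24+5 = 69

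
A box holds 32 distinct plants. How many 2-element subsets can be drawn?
C(32,2) = 32!/(2!×30!) = 496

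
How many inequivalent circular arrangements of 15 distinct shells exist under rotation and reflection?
(15-1)!/2 = 87178291200/2 = 43589145600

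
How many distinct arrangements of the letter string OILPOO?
6! / (1! × 3! × 1! × 1!) = 120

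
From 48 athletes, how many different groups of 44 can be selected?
C(48,44) = 48!/(44!×4!) = 194580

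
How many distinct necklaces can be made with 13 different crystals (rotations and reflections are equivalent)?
(13-1)!/2 = 479001600/2 = 239500800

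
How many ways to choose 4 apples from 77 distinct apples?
C(77,4) = 77!/(4!×73!) = 1353275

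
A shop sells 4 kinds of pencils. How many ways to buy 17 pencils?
C(17+4-1, 4-1) = C(20, 3) = 1140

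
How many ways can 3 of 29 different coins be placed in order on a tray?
P(29,3) = 29!/(29-3)! = 21924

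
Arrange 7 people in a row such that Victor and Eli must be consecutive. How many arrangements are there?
Treat the 2 as one block: (7-2+1)! × 2! = 720 × 2 = 1440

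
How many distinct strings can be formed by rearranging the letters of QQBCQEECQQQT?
12! / (1! × 2! × 1! × 2! × 6!) = 166320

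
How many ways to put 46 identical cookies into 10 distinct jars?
C(46+10-1, 10-1) = C(55, 9) = 6358402050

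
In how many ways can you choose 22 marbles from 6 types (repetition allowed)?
C(22+6-1, 6-1) = C(27, 5) = 80730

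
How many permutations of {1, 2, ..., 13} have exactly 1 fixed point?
Choose the 1 fixed point C(13,1) = 13, derange the rest: !12 = Σ_{j=0}^{12} (-1)^j·12!/j! = 479001600 - 479001600 + 239500800 - 79833600 + 19958400 - 3991680 + 665280 - 95040 + 11880 - 1320 + 132 - 12 + 1 = 176214841. Product = 13 × 176214841 = 2290792933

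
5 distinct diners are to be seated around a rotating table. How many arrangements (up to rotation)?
Circular: fix one position, arrange the rest. (5-1)! = 24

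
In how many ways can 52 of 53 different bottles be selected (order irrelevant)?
C(53,52) = 53!/(52!×1!) = 53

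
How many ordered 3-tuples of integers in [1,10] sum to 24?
Coefficient of x^24 in (x + x² + ... + x^10)^3. By inclusion-exclusion on dice exceeding 10: Σ_j (-1)^j C(3,j)·C(24-1-10j, 2) = C(3,0)·C(23,2) - C(3,1)·C(13,2) + C(3,2)·C(3,2) = 1·253 - 3·78 + 3·3 = 28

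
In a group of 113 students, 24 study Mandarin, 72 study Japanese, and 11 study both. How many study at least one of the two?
|A∪B| = |A| + |B| - |A∩B| = 24 + 72 - 11 = 85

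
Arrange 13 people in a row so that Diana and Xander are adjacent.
Treat as block: (13-1)! × 2! = 479001600 × 2 = 958003200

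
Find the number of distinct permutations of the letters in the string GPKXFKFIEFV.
11! / (1! × 1! × 2! × 1! × 1! × 1! × 3! × 1!) = 3326400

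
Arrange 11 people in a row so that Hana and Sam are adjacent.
Treat as block: (11-1)! × 2! = 3628800 × 2 = 7257600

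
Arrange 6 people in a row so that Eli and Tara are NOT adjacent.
Total - adjacent = 6! - (6-1)!×2 = 720 - 240 = 480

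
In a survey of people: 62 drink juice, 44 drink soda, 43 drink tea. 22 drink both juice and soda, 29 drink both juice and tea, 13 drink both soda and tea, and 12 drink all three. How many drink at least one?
|A∪B∪C| = 62+44+43-22-29-13+12 = 97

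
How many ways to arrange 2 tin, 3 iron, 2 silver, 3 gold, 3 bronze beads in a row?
13! / (2! × 3! × 2! × 3! × 3!) = 7207200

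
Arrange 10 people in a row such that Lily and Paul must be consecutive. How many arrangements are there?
Treat the 2 as one block: (10-2+1)! × 2! = 362880 × 2 = 725760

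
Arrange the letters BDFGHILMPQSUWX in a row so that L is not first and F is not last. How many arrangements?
By inclusion-exclusion: 14! - 2×(14-1)! + (14-2)! = 87178291200 - 12454041600 + 479001600 = 75203251200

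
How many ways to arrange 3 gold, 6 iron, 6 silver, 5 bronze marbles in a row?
20! / (3! × 6! × 6! × 5!) = 6518191680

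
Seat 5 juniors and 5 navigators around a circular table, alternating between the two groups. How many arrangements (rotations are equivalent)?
Fix one of the juniors: (5-1)! ways for the remaining juniors, × 5! ways for the navigators = 24 × 120 = 2880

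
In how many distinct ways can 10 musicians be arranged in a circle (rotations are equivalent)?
Circular: fix one position, arrange the rest. (10-1)! = 362880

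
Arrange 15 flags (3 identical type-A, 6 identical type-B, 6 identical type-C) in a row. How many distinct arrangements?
15! / (3! × 6! × 6!) = 420420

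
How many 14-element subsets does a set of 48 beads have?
C(48,14) = 48!/(14!×34!) = 482320623240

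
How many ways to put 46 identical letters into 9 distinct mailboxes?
C(46+9-1, 9-1) = C(54, 8) = 1040465790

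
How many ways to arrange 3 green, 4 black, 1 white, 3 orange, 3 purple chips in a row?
14! / (3! × 4! × 1! × 3! × 3!) = 16816800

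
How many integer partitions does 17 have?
Pentagonal recurrence p(n) = p(n-1) + p(n-2) - p(n-5) - p(n-7) + p(n-12) + p(n-15) - ... gives p(0..16) = 1, 1, 2, 3, 5, 7, 11, 15, 22, 30, 42, 56, 77, 101, 135, 176, 231. p(17) = p(16) + p(15) - p(12) - p(10) + p(5) + p(2) = 231 + 176 - 77 - 42 + 7 + 2 = 297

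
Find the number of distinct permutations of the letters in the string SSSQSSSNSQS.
11! / (2! × 8! × 1!) = 495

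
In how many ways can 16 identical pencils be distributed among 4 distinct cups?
C(16+4-1, 4-1) = C(19, 3) = 969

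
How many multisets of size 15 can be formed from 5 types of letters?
C(15+5-1, 5-1) = C(19, 4) = 3876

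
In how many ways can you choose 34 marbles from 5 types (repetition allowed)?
C(34+5-1, 5-1) = C(38, 4) = 73815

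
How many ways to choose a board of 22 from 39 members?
C(39,22) = 39!/(22!×17!) = 51021117810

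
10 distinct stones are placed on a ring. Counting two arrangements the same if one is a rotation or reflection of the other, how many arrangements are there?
(10-1)!/2 = 362880/2 = 181440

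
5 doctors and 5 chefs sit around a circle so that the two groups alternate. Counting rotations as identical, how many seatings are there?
Fix one of the doctors: (5-1)! ways for the remaining doctors, × 5! ways for the chefs = 24 × 120 = 2880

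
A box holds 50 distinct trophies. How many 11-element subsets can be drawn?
C(50,11) = 50!/(11!×39!) = 37353738800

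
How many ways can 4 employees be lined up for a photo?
4! = 24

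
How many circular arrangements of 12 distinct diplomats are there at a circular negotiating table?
Circular: fix one position, arrange the rest. (12-1)! = 39916800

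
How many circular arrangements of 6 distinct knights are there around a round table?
Circular: fix one position, arrange the rest. (6-1)! = 120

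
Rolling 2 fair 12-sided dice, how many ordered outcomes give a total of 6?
Coefficient of x^6 in (x + x² + ... + x^12)^2. By inclusion-exclusion on dice exceeding 12: Σ_j (-1)^j C(2,j)·C(6-1-12j, 1) = C(2,0)·C(5,1) = 1·5 = 5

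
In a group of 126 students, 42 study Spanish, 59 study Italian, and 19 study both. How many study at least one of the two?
|A∪B| = |A| + |B| - |A∩B| = 42 + 59 - 19 = 82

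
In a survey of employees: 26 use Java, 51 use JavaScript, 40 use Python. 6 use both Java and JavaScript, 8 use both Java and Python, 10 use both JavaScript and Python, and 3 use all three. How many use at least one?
|A∪B∪C| = 26+51+40-6-8-10+3 = 96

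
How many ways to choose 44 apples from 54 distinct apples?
C(54,44) = 54!/(44!×10!) = 23930713170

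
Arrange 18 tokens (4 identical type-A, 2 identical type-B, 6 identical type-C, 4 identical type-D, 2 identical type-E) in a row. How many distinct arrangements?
18! / (4! × 2! × 6! × 4! × 2!) = 3859455600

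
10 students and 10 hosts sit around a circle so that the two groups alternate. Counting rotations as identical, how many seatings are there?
Fix one of the students: (10-1)! ways for the remaining students, × 10! ways for the hosts = 362880 × 3628800 = 1316818944000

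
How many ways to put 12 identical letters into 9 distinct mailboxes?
C(12+9-1, 9-1) = C(20, 8) = 125970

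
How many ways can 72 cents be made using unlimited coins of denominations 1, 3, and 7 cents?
Coefficient of x^72 in 1/(1-x^1) · 1/(1-x^3) · 1/(1-x^7). Case on j = number of 7-cent coins (j = 0..10); remainder r = 72 - 7j is made from {1,3} in ⌊r/3⌋+1 ways. r = 72, 65, 58, 51, 44, 37, 30, 23, 16, 9, 2 → 25 + 22 + 20 + 18 + 15 + 13 + 11 + 8 + 6 + 4 + 1 = 143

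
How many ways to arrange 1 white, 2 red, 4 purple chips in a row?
7! / (1! × 2! × 4!) = 105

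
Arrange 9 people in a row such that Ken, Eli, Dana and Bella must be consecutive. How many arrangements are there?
Treat the 4 as one block: (9-4+1)! × 4! = 720 × 24 = 17280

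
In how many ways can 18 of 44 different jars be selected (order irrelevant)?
C(44,18) = 44!/(18!×26!) = 1029530696964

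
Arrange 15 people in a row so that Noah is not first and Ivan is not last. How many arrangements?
By inclusion-exclusion: 15! - 2×(15-1)! + (15-2)! = 1307674368000 - 174356582400 + 6227020800 = 1139544806400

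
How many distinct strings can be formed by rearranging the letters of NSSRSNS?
7! / (1! × 4! × 2!) = 105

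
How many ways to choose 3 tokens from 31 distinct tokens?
C(31,3) = 31!/(3!×28!) = 4495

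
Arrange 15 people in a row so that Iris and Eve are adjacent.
Treat as block: (15-1)! × 2! = 87178291200 × 2 = 174356582400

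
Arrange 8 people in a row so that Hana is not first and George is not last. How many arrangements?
By inclusion-exclusion: 8! - 2×(8-1)! + (8-2)! = 40320 - 10080 + 720 = 30960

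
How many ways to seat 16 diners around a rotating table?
Circular: fix one position, arrange the rest. (16-1)! = 1307674368000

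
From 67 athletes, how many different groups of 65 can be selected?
C(67,65) = 67!/(65!×2!) = 2211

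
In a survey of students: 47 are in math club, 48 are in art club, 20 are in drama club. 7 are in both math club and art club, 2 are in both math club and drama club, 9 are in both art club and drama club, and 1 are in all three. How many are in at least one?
|A∪B∪C| = 47+48+20-7-2-9+1 = 98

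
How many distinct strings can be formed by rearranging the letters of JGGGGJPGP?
9! / (2! × 2! × 5!) = 756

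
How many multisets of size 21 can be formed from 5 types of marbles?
C(21+5-1, 5-1) = C(25, 4) = 12650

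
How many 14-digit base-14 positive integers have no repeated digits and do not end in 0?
Last digit: 13 nonzero choices. First digit: 12 (nonzero, ≠last). Middle 12: P(12,12) = 479001600. Total = 74724249600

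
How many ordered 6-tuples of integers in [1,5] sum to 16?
Coefficient of x^16 in (x + x² + ... + x^5)^6. By inclusion-exclusion on dice exceeding 5: Σ_j (-1)^j C(6,j)·C(16-1-5j, 5) = C(6,0)·C(15,5) - C(6,1)·C(10,5) + C(6,2)·C(5,5) = 1·3003 - 6·252 + 15·1 = 1506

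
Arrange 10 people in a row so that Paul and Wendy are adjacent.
Treat as block: (10-1)! × 2! = 362880 × 2 = 725760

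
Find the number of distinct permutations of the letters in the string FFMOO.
5! / (1! × 2! × 2!) = 30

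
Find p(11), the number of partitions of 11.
Pentagonal recurrence p(n) = p(n-1) + p(n-2) - p(n-5) - p(n-7) + p(n-12) + p(n-15) - ... gives p(0..10) = 1, 1, 2, 3, 5, 7, 11, 15, 22, 30, 42. p(11) = p(10) + p(9) - p(6) - p(4) = 42 + 30 - 11 - 5 = 56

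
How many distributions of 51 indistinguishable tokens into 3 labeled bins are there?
C(51+3-1, 3-1) = C(53, 2) = 1378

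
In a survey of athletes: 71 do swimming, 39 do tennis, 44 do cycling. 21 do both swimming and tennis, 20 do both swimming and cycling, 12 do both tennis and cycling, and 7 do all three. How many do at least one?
|A∪B∪C| = 71+39+44-21-20-12+7 = 108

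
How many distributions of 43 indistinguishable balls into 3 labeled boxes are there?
C(43+3-1, 3-1) = C(45, 2) = 990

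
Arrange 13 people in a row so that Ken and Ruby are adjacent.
Treat as block: (13-1)! × 2! = 479001600 × 2 = 958003200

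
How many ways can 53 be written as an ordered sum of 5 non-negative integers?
C(53+5-1, 5-1) = C(57, 4) = 395010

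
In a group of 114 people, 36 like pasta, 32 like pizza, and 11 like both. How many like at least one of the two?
|A∪B| = |A| + |B| - |A∩B| = 36 + 32 - 11 = 57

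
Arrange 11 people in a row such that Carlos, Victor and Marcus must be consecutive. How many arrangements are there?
Treat the 3 as one block: (11-3+1)! × 3! = 362880 × 6 = 2177280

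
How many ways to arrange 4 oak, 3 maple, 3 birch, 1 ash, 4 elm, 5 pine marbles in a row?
20! / (4! × 3! × 3! × 1! × 4! × 5!) = 977728752000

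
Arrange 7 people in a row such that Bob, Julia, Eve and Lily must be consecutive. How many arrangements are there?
Treat the 4 as one block: (7-4+1)! × 4! = 24 × 24 = 576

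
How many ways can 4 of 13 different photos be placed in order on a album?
P(13,4) = 13!/(13-4)! = 17160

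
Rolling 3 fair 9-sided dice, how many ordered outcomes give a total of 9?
Coefficient of x^9 in (x + x² + ... + x^9)^3. By inclusion-exclusion on dice exceeding 9: Σ_j (-1)^j C(3,j)·C(9-1-9j, 2) = C(3,0)·C(8,2) = 1·28 = 28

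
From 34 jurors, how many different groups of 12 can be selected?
C(34,12) = 34!/(12!×22!) = 548354040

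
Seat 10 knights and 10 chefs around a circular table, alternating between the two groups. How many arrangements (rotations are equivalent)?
Fix one of the knights: (10-1)! ways for the remaining knights, × 10! ways for the chefs = 362880 × 3628800 = 1316818944000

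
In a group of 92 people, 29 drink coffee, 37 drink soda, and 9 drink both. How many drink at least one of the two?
|A∪B| = |A| + |B| - |A∩B| = 29 + 37 - 9 = 57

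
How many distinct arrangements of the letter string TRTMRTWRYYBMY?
13! / (1! × 3! × 2! × 1! × 3! × 3!) = 14414400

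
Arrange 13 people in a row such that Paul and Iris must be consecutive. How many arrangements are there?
Treat the 2 as one block: (13-2+1)! × 2! = 479001600 × 2 = 958003200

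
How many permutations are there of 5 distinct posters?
5! = 120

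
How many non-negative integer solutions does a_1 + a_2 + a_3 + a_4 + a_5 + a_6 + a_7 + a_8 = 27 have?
C(27+8-1, 8-1) = C(34, 7) = 5379616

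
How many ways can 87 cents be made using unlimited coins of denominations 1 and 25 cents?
Coefficient of x^87 in 1/(1-x^1) · 1/(1-x^25). Use j coins of 25 for j = 0..⌊87/25⌋ = 3, the rest in 1s: 3 + 1 = 4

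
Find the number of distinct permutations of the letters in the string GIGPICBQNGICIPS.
15! / (3! × 1! × 1! × 2! × 4! × 2! × 1! × 1!) = 2270268000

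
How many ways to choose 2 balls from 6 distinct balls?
C(6,2) = 6!/(2!×4!) = 15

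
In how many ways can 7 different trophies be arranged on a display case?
7! = 5040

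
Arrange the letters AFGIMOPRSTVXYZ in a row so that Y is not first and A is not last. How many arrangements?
By inclusion-exclusion: 14! - 2×(14-1)! + (14-2)! = 87178291200 - 12454041600 + 479001600 = 75203251200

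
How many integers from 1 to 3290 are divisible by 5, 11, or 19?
⌊3290/5⌋+⌊3290/11⌋+⌊3290/19⌋ - ⌊3290/55⌋-⌊3290/95⌋-⌊3290/209⌋ + ⌊3290/1045⌋ = 658+299+173 - 59-34-15 + 3 = 1025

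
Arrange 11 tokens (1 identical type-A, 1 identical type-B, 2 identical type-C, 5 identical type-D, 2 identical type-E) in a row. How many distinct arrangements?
11! / (1! × 1! × 2! × 5! × 2!) = 83160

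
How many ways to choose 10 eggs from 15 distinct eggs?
C(15,10) = 15!/(10!×5!) = 3003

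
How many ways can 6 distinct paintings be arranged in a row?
6! = 720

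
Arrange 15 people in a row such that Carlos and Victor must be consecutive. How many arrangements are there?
Treat the 2 as one block: (15-2+1)! × 2! = 87178291200 × 2 = 174356582400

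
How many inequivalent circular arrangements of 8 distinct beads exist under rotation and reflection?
(8-1)!/2 = 5040/2 = 2520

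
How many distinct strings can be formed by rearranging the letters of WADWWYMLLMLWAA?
14! / (2! × 4! × 3! × 1! × 1! × 3!) = 50450400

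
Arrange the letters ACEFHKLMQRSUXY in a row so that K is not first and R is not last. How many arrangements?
By inclusion-exclusion: 14! - 2×(14-1)! + (14-2)! = 87178291200 - 12454041600 + 479001600 = 75203251200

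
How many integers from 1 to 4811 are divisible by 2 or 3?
⌊4811/2⌋ + ⌊4811/3⌋ - ⌊4811/6⌋ = 2405 + 1603 - 801 = 3207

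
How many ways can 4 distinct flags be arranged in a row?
4! = 24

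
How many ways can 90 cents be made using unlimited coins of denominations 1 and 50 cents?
Coefficient of x^90 in 1/(1-x^1) · 1/(1-x^50). Use j coins of 50 for j = 0..⌊90/50⌋ = 1, the rest in 1s: 1 + 1 = 2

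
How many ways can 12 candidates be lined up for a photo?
12! = 479001600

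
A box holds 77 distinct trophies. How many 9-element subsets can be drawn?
C(77,9) = 77!/(9!×68!) = 161322559475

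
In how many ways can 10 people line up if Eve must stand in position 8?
Fix one position: (10-1)! = 362880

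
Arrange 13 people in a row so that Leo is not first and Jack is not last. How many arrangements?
By inclusion-exclusion: 13! - 2×(13-1)! + (13-2)! = 6227020800 - 958003200 + 39916800 = 5308934400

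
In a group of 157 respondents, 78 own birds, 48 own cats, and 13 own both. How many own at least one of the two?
|A∪B| = |A| + |B| - |A∩B| = 78 + 48 - 13 = 113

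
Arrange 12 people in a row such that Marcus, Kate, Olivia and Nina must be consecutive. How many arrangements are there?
Treat the 4 as one block: (12-4+1)! × 4! = 362880 × 24 = 8709120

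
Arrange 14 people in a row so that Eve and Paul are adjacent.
Treat as block: (14-1)! × 2! = 6227020800 × 2 = 12454041600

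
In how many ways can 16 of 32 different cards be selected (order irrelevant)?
C(32,16) = 32!/(16!×16!) = 601080390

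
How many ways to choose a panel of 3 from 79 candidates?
C(79,3) = 79!/(3!×76!) = 79079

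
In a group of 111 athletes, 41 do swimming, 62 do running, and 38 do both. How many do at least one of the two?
|A∪B| = |A| + |B| - |A∩B| = 41 + 62 - 38 = 65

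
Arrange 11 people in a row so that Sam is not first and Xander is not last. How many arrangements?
By inclusion-exclusion: 11! - 2×(11-1)! + (11-2)! = 39916800 - 7257600 + 362880 = 33022080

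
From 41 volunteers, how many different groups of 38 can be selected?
C(41,38) = 41!/(38!×3!) = 10660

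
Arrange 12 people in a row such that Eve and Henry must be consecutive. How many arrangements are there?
Treat the 2 as one block: (12-2+1)! × 2! = 39916800 × 2 = 79833600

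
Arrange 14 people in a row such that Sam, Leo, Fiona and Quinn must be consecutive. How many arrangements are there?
Treat the 4 as one block: (14-4+1)! × 4! = 39916800 × 24 = 958003200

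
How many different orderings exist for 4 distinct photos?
4! = 24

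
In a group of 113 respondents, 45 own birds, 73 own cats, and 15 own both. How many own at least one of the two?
|A∪B| = |A| + |B| - |A∩B| = 45 + 73 - 15 = 103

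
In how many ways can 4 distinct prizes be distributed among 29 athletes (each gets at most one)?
P(29,4) = 29!/(29-4)! = 570024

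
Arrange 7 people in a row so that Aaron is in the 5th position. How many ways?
Fix one position: (7-1)! = 720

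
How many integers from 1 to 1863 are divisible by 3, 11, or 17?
⌊1863/3⌋+⌊1863/11⌋+⌊1863/17⌋ - ⌊1863/33⌋-⌊1863/51⌋-⌊1863/187⌋ + ⌊1863/561⌋ = 621+169+109 - 56-36-9 + 3 = 801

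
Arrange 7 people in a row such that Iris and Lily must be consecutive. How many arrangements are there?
Treat the 2 as one block: (7-2+1)! × 2! = 720 × 2 = 1440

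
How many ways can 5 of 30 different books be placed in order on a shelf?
P(30,5) = 30!/(30-5)! = 17100720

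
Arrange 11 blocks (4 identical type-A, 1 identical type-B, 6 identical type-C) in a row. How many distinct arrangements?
11! / (4! × 1! × 6!) = 2310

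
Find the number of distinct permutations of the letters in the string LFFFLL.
6! / (3! × 3!) = 20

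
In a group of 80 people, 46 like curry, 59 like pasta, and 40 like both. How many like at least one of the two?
|A∪B| = |A| + |B| - |A∩B| = 46 + 59 - 40 = 65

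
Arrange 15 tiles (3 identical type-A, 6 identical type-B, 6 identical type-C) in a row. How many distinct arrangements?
15! / (3! × 6! × 6!) = 420420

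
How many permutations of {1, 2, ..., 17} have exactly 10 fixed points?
Choose the 10 fixed points C(17,10) = 19448, derange the rest: !7 = Σ_{j=0}^{7} (-1)^j·7!/j! = 5040 - 5040 + 2520 - 840 + 210 - 42 + 7 - 1 = 1854. Product = 19448 × 1854 = 36056592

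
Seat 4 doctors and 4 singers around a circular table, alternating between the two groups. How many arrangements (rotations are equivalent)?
Fix one of the doctors: (4-1)! ways for the remaining doctors, × 4! ways for the singers = 6 × 24 = 144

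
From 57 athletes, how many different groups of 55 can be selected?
C(57,55) = 57!/(55!×2!) = 1596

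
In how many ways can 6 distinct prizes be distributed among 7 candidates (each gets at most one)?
P(7,6) = 7!/(7-6)! = 5040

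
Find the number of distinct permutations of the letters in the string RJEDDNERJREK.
12! / (3! × 1! × 1! × 3! × 2! × 2!) = 3326400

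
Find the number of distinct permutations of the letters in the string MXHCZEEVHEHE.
12! / (3! × 1! × 1! × 1! × 4! × 1! × 1!) = 3326400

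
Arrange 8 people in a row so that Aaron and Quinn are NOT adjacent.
Total - adjacent = 8! - (8-1)!×2 = 40320 - 10080 = 30240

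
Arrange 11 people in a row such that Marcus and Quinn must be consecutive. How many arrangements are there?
Treat the 2 as one block: (11-2+1)! × 2! = 3628800 × 2 = 7257600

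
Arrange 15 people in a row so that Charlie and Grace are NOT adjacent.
Total - adjacent = 15! - (15-1)!×2 = 1307674368000 - 174356582400 = 1133317785600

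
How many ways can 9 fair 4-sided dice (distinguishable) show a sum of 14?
Coefficient of x^14 in (x + x² + ... + x^4)^9. By inclusion-exclusion on dice exceeding 4: Σ_j (-1)^j C(9,j)·C(14-1-4j, 8) = C(9,0)·C(13,8) - C(9,1)·C(9,8) = 1·1287 - 9·9 = 1206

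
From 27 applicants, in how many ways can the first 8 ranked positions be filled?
P(27,8) = 27!/(27-8)! = 89513424000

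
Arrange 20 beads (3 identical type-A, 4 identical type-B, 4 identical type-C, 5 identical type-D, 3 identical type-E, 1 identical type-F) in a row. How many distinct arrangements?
20! / (3! × 4! × 4! × 5! × 3! × 1!) = 977728752000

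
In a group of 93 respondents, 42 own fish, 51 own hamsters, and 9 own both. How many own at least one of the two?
|A∪B| = |A| + |B| - |A∩B| = 42 + 51 - 9 = 84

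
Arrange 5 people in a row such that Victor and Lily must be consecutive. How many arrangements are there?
Treat the 2 as one block: (5-2+1)! × 2! = 24 × 2 = 48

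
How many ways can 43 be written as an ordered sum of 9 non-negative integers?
C(43+9-1, 9-1) = C(51, 8) = 636763050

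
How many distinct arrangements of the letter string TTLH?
4! / (1! × 2! × 1!) = 12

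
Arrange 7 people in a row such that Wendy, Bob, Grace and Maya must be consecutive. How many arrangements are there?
Treat the 4 as one block: (7-4+1)! × 4! = 24 × 24 = 576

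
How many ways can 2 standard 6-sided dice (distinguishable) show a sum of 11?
Coefficient of x^11 in (x + x² + ... + x^6)^2. By inclusion-exclusion on dice exceeding 6: Σ_j (-1)^j C(2,j)·C(11-1-6j, 1) = C(2,0)·C(10,1) - C(2,1)·C(4,1) = 1·10 - 2·4 = 2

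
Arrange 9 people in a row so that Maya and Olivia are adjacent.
Treat as block: (9-1)! × 2! = 40320 × 2 = 80640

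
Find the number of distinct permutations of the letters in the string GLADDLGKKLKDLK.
14! / (2! × 4! × 1! × 4! × 3!) = 12612600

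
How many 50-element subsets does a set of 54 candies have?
C(54,50) = 54!/(50!×4!) = 316251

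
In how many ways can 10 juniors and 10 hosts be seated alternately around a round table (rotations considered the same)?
Fix one of the juniors: (10-1)! ways for the remaining juniors, × 10! ways for the hosts = 362880 × 3628800 = 1316818944000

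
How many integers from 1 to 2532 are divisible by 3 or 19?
⌊2532/3⌋ + ⌊2532/19⌋ - ⌊2532/57⌋ = 844 + 133 - 44 = 933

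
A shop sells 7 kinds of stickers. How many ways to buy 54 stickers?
C(54+7-1, 7-1) = C(60, 6) = 50063860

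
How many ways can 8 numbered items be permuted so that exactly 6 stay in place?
Choose the 6 fixed points C(8,6) = 28, derange the rest: !2 = Σ_{j=0}^{2} (-1)^j·2!/j! = 2 - 2 + 1 = 1. Product = 28 × 1 = 28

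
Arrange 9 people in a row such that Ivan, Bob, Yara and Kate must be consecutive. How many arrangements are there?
Treat the 4 as one block: (9-4+1)! × 4! = 720 × 24 = 17280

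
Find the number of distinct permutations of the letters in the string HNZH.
4! / (2! × 1! × 1!) = 12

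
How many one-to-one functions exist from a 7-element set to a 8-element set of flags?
P(8,7) = 8!/(8-7)! = 40320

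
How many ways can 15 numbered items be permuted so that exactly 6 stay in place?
Choose the 6 fixed points C(15,6) = 5005, derange the rest: !9 = Σ_{j=0}^{9} (-1)^j·9!/j! = 362880 - 362880 + 181440 - 60480 + 15120 - 3024 + 504 - 72 + 9 - 1 = 133496. Product = 5005 × 133496 = 668147480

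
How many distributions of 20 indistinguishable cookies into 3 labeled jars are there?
C(20+3-1, 3-1) = C(22, 2) = 231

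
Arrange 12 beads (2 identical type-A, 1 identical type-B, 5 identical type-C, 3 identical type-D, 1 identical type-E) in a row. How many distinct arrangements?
12! / (2! × 1! × 5! × 3! × 1!) = 332640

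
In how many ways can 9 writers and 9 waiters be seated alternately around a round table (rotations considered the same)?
Fix one of the writers: (9-1)! ways for the remaining writers, × 9! ways for the waiters = 40320 × 362880 = 14631321600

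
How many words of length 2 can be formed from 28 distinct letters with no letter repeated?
P(28,2) = 28!/(28-2)! = 756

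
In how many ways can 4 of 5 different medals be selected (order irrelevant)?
C(5,4) = 5!/(4!×1!) = 5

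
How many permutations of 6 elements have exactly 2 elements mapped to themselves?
Choose the 2 fixed points C(6,2) = 15, derange the rest: !4 = Σ_{j=0}^{4} (-1)^j·4!/j! = 24 - 24 + 12 - 4 + 1 = 9. Product = 15 × 9 = 135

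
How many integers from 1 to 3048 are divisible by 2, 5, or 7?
⌊3048/2⌋+⌊3048/5⌋+⌊3048/7⌋ - ⌊3048/10⌋-⌊3048/14⌋-⌊3048/35⌋ + ⌊3048/70⌋ = 1524+609+435 - 304-217-87 + 43 = 2003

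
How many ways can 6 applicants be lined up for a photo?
6! = 720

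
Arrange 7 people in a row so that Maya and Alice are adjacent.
Treat as block: (7-1)! × 2! = 720 × 2 = 1440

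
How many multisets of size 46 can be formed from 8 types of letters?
C(46+8-1, 8-1) = C(53, 7) = 154143080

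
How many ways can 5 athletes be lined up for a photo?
5! = 120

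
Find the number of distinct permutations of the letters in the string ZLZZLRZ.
7! / (4! × 1! × 2!) = 105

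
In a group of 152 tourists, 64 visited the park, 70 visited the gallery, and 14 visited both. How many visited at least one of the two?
|A∪B| = |A| + |B| - |A∩B| = 64 + 70 - 14 = 120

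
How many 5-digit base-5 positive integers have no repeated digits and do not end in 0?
Last digit: 4 nonzero choices. First digit: 3 (nonzero, ≠last). Middle 3: P(3,3) = 6. Total = 72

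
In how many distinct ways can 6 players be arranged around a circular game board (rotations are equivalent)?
Circular: fix one position, arrange the rest. (6-1)! = 120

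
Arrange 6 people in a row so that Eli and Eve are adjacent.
Treat as block: (6-1)! × 2! = 120 × 2 = 240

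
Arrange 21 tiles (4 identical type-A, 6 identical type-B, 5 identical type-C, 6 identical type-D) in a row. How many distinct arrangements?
21! / (4! × 6! × 5! × 6!) = 34220506320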